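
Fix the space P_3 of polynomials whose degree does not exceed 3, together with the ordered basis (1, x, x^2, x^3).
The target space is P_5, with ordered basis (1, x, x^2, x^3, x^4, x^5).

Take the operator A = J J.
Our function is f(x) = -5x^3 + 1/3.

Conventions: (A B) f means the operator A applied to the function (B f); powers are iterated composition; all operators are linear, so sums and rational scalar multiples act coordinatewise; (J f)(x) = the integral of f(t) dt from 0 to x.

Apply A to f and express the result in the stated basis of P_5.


the image equals g(x) = -(1/4)x^5 + (1/6)x^2

J f = -(5/4)x^4 + (1/3)x
J J f = -(1/4)x^5 + (1/6)x^2


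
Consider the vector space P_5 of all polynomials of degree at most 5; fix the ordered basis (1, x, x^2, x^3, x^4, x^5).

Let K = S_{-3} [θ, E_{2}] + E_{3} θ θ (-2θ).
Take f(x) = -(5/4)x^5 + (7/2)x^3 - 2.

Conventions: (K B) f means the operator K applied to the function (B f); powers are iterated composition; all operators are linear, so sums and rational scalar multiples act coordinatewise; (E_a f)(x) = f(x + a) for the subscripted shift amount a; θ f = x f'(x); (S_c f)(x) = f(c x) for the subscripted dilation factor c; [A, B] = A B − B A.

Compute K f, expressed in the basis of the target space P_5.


the result is g(x) = (625/2)x^5 + 5700x^4 + 25236x^3 + 85185x^2 + (241023/2)x + 141901/2

E_{2} f = -(5/4)x^5 - (25/2)x^4 - (93/2)x^3 - 79x^2 - 58x - 14
θ E_{2} f = -(25/4)x^5 - 50x^4 - (279/2)x^3 - 158x^2 - 58x
θ f = -(25/4)x^5 + (21/2)x^3
E_{2} θ f = -(25/4)x^5 - (125/2)x^4 - (479/2)x^3 - 437x^2 - 374x - 116
[θ, E_{2}] f = (25/2)x^4 + 100x^3 + 279x^2 + 316x + 116
S_{-3} [θ, E_{2}] f = (2025/2)x^4 - 2700x^3 + 2511x^2 - 948x + 116
θ f = -(25/4)x^5 + (21/2)x^3
(-2θ) f = (25/2)x^5 - 21x^3
θ (-2θ) f = (125/2)x^5 - 63x^3
θ θ (-2θ) f = (625/2)x^5 - 189x^3
E_{3} θ θ (-2θ) f = (625/2)x^5 + (9375/2)x^4 + 27936x^3 + 82674x^2 + (242919/2)x + 141669/2
(S_{-3} [θ, E_{2}] + E_{3} θ θ (-2θ)) f = (625/2)x^5 + 5700x^4 + 25236x^3 + 85185x^2 + (241023/2)x + 141901/2


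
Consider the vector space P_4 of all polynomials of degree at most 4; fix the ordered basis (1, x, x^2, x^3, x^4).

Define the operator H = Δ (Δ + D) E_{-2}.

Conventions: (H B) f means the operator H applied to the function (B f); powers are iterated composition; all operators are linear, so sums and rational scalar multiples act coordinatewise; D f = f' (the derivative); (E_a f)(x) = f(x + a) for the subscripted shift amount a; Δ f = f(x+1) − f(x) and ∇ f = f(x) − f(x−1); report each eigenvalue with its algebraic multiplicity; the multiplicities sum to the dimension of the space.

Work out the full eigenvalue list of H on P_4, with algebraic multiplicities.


image of 1: 0
image of x: 0
image of x^2: 4
image of x^3: 12x - 15
image of x^4: 24x^2 - 60x + 42
the matrix is upper triangular; its diagonal is (0, 0, 0, 0, 0)
for a triangular matrix the eigenvalues are the diagonal entries, with algebraic multiplicity their repetition count

λ = 0 (multiplicity 5)


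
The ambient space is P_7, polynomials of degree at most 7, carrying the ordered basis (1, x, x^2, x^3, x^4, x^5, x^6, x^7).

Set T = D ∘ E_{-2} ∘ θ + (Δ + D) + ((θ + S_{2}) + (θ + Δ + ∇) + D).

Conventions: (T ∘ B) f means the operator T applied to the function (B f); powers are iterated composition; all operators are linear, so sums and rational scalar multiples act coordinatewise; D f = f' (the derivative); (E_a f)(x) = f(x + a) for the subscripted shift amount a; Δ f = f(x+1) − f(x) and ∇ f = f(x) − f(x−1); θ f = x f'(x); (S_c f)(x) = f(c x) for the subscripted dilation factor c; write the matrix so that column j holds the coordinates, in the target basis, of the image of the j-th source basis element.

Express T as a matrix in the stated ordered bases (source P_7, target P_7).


the matrix is [[1, 6, -7, 39, -127, 403, -1151, 3139]; [0, 4, 14, -33, 204, -795, 2898, -9401]; [0, 0, 8, 24, -90, 630, -2865, 11823]; [0, 0, 0, 14, 36, -190, 1500, -7805]; [0, 0, 0, 0, 24, 50, -345, 3045]; [0, 0, 0, 0, 0, 42, 66, -567]; [0, 0, 0, 0, 0, 0, 76, 84]; [0, 0, 0, 0, 0, 0, 0, 142]] (rows listed top to bottom)

image of 1: 1
image of x: 4x + 6
image of x^2: 8x^2 + 14x - 7
image of x^3: 14x^3 + 24x^2 - 33x + 39
image of x^4: 24x^4 + 36x^3 - 90x^2 + 204x - 127
image of x^5: 42x^5 + 50x^4 - 190x^3 + 630x^2 - 795x + 403
image of x^6: 76x^6 + 66x^5 - 345x^4 + 1500x^3 - 2865x^2 + 2898x - 1151
image of x^7: 142x^7 + 84x^6 - 567x^5 + 3045x^4 - 7805x^3 + 11823x^2 - 9401x + 3139
each image's coordinates form column j of the matrix


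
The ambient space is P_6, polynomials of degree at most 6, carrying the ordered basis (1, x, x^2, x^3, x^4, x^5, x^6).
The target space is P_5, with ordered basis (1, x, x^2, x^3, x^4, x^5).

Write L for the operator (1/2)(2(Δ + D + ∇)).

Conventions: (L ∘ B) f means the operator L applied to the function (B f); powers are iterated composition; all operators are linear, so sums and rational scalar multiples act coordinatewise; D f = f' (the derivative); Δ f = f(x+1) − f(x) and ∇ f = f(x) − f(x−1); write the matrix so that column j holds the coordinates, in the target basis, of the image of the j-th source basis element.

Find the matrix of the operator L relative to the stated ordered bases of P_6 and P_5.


the matrix is [[0, 3, 0, 2, 0, 2, 0]; [0, 0, 6, 0, 8, 0, 12]; [0, 0, 0, 9, 0, 20, 0]; [0, 0, 0, 0, 12, 0, 40]; [0, 0, 0, 0, 0, 15, 0]; [0, 0, 0, 0, 0, 0, 18]] (rows listed top to bottom)

image of 1: 0
image of x: 3
image of x^2: 6x
image of x^3: 9x^2 + 2
image of x^4: 12x^3 + 8x
image of x^5: 15x^4 + 20x^2 + 2
image of x^6: 18x^5 + 40x^3 + 12x
each image's coordinates form column j of the matrix


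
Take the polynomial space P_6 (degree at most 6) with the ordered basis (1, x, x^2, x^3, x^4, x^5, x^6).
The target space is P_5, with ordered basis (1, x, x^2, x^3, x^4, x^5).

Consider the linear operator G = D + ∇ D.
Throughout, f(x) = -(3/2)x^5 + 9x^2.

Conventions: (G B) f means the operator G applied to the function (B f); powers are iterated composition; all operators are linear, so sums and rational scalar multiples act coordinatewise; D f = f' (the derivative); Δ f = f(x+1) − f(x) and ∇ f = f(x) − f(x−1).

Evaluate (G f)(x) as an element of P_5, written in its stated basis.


D f = -(15/2)x^4 + 18x
D f = -(15/2)x^4 + 18x
∇ D f = -30x^3 + 45x^2 - 30x + 51/2
(D + ∇ D) f = -(15/2)x^4 - 30x^3 + 45x^2 - 12x + 51/2

the result is g(x) = -(15/2)x^4 - 30x^3 + 45x^2 - 12x + 51/2


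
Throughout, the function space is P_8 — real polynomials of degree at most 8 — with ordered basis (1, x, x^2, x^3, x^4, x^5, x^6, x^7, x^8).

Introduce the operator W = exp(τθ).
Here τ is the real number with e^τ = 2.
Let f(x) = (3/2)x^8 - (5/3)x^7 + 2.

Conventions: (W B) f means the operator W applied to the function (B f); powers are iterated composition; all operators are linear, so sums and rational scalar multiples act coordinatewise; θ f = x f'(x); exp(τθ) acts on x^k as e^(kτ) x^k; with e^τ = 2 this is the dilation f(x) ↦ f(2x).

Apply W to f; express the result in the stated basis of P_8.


the result is g(x) = 384x^8 - (640/3)x^7 + 2

exp(τθ) x^k = e^(kτ) x^k; with e^τ = 2 this sends x^k to 2^k x^k
x^7 ↦ 128 x^7
x^8 ↦ 256 x^8
applying this coordinatewise to f: exp(τθ) f = 384x^8 - (640/3)x^7 + 2


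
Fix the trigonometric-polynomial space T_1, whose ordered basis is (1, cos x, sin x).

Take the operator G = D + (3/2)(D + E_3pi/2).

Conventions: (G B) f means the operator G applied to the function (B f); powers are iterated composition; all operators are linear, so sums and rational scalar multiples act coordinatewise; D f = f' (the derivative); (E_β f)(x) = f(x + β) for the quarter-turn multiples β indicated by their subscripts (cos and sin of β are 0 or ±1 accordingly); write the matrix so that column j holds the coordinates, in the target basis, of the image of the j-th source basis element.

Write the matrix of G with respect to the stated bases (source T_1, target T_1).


the matrix is [[3/2, 0, 0]; [0, 0, 1]; [0, -1, 0]] (rows listed top to bottom)

image of 1: 3/2
image of cos x: -sin x
image of sin x: cos x
each image's coordinates form column j of the matrix


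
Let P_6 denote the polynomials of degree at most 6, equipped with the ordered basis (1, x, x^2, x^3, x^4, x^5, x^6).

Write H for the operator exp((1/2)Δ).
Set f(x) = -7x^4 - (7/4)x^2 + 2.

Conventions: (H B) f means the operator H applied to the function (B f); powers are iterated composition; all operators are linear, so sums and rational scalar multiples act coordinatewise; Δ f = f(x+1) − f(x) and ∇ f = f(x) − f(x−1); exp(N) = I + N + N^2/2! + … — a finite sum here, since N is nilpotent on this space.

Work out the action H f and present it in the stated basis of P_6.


the image equals g(x) = -7x^4 - 14x^3 - (133/4)x^2 - (161/4)x - 83/4

order-1 term: -14x^3 - 21x^2 - (63/4)x - 35/8
order-2 term: -(21/2)x^2 - 21x - 203/16
order-3 term: -(7/2)x - 21/4
order-4 term: -7/16
the series for exp((1/2)Δ) f terminates at order 4
exp((1/2)Δ) f = -7x^4 - 14x^3 - (133/4)x^2 - (161/4)x - 83/4


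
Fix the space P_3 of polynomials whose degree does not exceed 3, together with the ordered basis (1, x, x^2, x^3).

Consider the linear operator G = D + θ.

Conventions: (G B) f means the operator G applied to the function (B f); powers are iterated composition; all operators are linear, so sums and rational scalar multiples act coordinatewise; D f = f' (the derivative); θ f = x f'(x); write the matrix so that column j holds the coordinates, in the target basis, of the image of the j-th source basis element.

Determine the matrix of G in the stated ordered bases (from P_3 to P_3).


the matrix is [[0, 1, 0, 0]; [0, 1, 2, 0]; [0, 0, 2, 3]; [0, 0, 0, 3]] (rows listed top to bottom)

image of 1: 0
image of x: x + 1
image of x^2: 2x^2 + 2x
image of x^3: 3x^3 + 3x^2
each image's coordinates form column j of the matrix


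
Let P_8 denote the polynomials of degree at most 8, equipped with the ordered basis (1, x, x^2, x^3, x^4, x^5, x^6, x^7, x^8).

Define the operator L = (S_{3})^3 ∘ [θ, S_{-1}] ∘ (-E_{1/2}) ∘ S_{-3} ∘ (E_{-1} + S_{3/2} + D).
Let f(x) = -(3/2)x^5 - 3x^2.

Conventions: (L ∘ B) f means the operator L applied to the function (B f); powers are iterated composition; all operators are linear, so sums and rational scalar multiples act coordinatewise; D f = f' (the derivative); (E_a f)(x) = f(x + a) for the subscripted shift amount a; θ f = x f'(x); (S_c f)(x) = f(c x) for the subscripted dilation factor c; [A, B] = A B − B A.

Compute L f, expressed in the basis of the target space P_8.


g(x) = 0

E_{-1} f = -(3/2)x^5 + (15/2)x^4 - 15x^3 + 12x^2 - (3/2)x - 3/2
S_{3/2} f = -(729/64)x^5 - (27/4)x^2
D f = -(15/2)x^4 - 6x
(E_{-1} + S_{3/2} + D) f = -(825/64)x^5 - 15x^3 + (21/4)x^2 - (15/2)x - 3/2
S_{-3} (E_{-1} + S_{3/2} + D) f = (200475/64)x^5 + 405x^3 + (189/4)x^2 + (45/2)x - 3/2
E_{1/2} (S_{-3} ∘ (E_{-1} + S_{3/2} + D)) f = (200475/64)x^5 + (1002375/128)x^4 + (1054215/128)x^3 + (1169991/256)x^2 + (1384839/1024)x + 348315/2048
(-E_{1/2}) (S_{-3} ∘ (E_{-1} + S_{3/2} + D)) f = -(200475/64)x^5 - (1002375/128)x^4 - (1054215/128)x^3 - (1169991/256)x^2 - (1384839/1024)x - 348315/2048
S_{-1} ((-E_{1/2}) ∘ S_{-3} ∘ (E_{-1} + S_{3/2} + D)) f = (200475/64)x^5 - (1002375/128)x^4 + (1054215/128)x^3 - (1169991/256)x^2 + (1384839/1024)x - 348315/2048
θ S_{-1} ((-E_{1/2}) ∘ S_{-3} ∘ (E_{-1} + S_{3/2} + D)) f = (1002375/64)x^5 - (1002375/32)x^4 + (3162645/128)x^3 - (1169991/128)x^2 + (1384839/1024)x
θ ((-E_{1/2}) ∘ S_{-3} ∘ (E_{-1} + S_{3/2} + D)) f = -(1002375/64)x^5 - (1002375/32)x^4 - (3162645/128)x^3 - (1169991/128)x^2 - (1384839/1024)x
S_{-1} θ ((-E_{1/2}) ∘ S_{-3} ∘ (E_{-1} + S_{3/2} + D)) f = (1002375/64)x^5 - (1002375/32)x^4 + (3162645/128)x^3 - (1169991/128)x^2 + (1384839/1024)x
[θ, S_{-1}] ((-E_{1/2}) ∘ S_{-3} ∘ (E_{-1} + S_{3/2} + D)) f = 0
S_{3} [θ, S_{-1}] ((-E_{1/2}) ∘ S_{-3} ∘ (E_{-1} + S_{3/2} + D)) f = 0
S_{3} S_{3} [θ, S_{-1}] ((-E_{1/2}) ∘ S_{-3} ∘ (E_{-1} + S_{3/2} + D)) f = 0
S_{3} S_{3} S_{3} [θ, S_{-1}] ((-E_{1/2}) ∘ S_{-3} ∘ (E_{-1} + S_{3/2} + D)) f = 0


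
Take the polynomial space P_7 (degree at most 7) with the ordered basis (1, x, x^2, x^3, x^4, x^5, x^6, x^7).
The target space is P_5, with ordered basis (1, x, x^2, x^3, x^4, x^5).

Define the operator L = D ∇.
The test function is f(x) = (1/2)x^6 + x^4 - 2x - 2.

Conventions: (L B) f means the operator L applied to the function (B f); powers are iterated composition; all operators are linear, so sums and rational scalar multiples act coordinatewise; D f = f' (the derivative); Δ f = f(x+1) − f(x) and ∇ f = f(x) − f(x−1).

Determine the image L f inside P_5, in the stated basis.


∇ f = 3x^5 - (15/2)x^4 + 14x^3 - (27/2)x^2 + 7x - 7/2
D ∇ f = 15x^4 - 30x^3 + 42x^2 - 27x + 7

g(x) = 15x^4 - 30x^3 + 42x^2 - 27x + 7


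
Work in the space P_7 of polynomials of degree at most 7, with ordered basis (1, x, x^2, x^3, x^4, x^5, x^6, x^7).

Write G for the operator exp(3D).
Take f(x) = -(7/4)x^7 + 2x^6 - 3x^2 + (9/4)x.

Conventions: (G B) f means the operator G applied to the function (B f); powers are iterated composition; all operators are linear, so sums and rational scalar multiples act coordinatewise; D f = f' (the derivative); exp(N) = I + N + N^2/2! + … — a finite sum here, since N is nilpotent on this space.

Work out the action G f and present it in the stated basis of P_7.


order-1 term: -(147/4)x^6 + 36x^5 - 18x + 27/4
order-2 term: -(1323/4)x^5 + 270x^4 - 27
order-3 term: -(6615/4)x^4 + 1080x^3
order-4 term: -(19845/4)x^3 + 2430x^2
order-5 term: -(35721/4)x^2 + 2916x
order-6 term: -(35721/4)x + 1458
order-7 term: -15309/4
the series for exp(3D) f terminates at order 7
exp(3D) f = -(7/4)x^7 - (139/4)x^6 - (1179/4)x^5 - (5535/4)x^4 - (15525/4)x^3 - (26013/4)x^2 - 6030x - 4779/2

g(x) = -(7/4)x^7 - (139/4)x^6 - (1179/4)x^5 - (5535/4)x^4 - (15525/4)x^3 - (26013/4)x^2 - 6030x - 4779/2


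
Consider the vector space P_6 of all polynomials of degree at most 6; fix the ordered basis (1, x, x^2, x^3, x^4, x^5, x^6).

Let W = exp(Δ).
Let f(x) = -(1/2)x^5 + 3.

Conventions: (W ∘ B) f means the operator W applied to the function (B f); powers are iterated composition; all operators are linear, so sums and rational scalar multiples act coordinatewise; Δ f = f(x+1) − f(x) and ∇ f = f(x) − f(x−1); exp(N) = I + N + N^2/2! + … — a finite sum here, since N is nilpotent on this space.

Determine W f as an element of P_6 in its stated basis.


g(x) = -(1/2)x^5 - (5/2)x^4 - 10x^3 - 25x^2 - (75/2)x - 23

order-1 term: -(5/2)x^4 - 5x^3 - 5x^2 - (5/2)x - 1/2
order-2 term: -5x^3 - 15x^2 - (35/2)x - 15/2
order-3 term: -5x^2 - 15x - 25/2
order-4 term: -(5/2)x - 5
order-5 term: -1/2
the series for exp(Δ) f terminates at order 5
exp(Δ) f = -(1/2)x^5 - (5/2)x^4 - 10x^3 - 25x^2 - (75/2)x - 23


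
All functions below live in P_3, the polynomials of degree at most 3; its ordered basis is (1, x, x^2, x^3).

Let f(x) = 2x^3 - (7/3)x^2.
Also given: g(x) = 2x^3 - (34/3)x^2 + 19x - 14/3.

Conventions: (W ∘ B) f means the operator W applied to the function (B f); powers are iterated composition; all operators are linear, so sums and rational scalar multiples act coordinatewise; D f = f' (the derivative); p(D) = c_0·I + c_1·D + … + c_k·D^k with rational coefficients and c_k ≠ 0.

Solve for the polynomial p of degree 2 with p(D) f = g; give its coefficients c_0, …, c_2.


p(D) = I − (3/2)·D + D^2, i.e. c_0 = 1, c_1 = -3/2, c_2 = 1

D^0 f = 2x^3 - (7/3)x^2
D^1 f = 6x^2 - (14/3)x
D^2 f = 12x - 14/3
matching coefficients of g against c_0 f + c_1 Df + … from the top degree down determines the c_i
solution: c_0 = 1, c_1 = -3/2, c_2 = 1


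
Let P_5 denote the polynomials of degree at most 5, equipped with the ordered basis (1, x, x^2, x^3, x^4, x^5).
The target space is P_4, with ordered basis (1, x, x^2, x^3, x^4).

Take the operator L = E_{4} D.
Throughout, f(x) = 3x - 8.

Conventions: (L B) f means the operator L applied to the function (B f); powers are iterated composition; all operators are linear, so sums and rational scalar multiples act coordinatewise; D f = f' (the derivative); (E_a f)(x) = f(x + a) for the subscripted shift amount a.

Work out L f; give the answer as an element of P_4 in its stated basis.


the result is g(x) = 3

D f = 3
E_{4} D f = 3


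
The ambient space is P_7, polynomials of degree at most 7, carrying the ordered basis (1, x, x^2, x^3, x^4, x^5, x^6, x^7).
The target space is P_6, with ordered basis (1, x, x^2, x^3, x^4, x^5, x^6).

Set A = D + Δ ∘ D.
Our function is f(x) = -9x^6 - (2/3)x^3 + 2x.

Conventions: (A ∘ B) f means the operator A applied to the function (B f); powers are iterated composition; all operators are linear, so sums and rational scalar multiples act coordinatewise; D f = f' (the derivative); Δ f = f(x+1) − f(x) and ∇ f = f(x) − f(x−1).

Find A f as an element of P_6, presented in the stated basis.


g(x) = -54x^5 - 270x^4 - 540x^3 - 542x^2 - 274x - 54

D f = -54x^5 - 2x^2 + 2
D f = -54x^5 - 2x^2 + 2
Δ D f = -270x^4 - 540x^3 - 540x^2 - 274x - 56
(D + Δ ∘ D) f = -54x^5 - 270x^4 - 540x^3 - 542x^2 - 274x - 54


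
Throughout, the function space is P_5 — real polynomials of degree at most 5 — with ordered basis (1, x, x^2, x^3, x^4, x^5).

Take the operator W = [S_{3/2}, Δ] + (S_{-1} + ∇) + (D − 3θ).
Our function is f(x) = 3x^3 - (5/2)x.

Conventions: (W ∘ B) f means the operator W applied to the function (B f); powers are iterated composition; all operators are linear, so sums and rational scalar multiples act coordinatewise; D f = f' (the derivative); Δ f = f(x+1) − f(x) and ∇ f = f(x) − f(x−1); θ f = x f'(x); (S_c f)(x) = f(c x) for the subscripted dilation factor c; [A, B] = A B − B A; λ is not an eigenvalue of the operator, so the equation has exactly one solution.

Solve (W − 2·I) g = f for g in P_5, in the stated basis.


write g with unknown coordinates in the stated basis and equate coefficients in (W − 2·I) g = f
solving from the highest basis element down gives g = -(1/4)x^3 - (3/32)x^2 + (283/384)x + 425/256
check: W g = (5/2)x^3 - (3/16)x^2 - (197/192)x + 425/128
so W g − 2·g = 3x^3 - (5/2)x = f ✓

the image equals g(x) = -(1/4)x^3 - (3/32)x^2 + (283/384)x + 425/256


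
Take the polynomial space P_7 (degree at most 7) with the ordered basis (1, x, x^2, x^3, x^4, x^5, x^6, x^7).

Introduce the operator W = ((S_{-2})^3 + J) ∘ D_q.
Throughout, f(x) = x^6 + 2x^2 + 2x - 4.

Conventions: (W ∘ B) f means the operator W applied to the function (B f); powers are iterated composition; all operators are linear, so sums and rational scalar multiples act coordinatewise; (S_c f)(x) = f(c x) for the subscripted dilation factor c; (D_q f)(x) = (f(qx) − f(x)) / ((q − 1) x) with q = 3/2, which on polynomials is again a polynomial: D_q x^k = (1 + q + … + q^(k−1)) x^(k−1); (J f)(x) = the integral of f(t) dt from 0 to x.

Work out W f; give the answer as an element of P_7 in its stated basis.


the result is g(x) = (665/192)x^6 - 680960x^5 + (5/2)x^2 - 38x + 2

D_q f = (665/32)x^5 + 5x + 2
S_{-2} D_q f = -665x^5 - 10x + 2
S_{-2} S_{-2} D_q f = 21280x^5 + 20x + 2
S_{-2} S_{-2} S_{-2} D_q f = -680960x^5 - 40x + 2
J D_q f = (665/192)x^6 + (5/2)x^2 + 2x
((S_{-2})^3 + J) D_q f = (665/192)x^6 - 680960x^5 + (5/2)x^2 - 38x + 2


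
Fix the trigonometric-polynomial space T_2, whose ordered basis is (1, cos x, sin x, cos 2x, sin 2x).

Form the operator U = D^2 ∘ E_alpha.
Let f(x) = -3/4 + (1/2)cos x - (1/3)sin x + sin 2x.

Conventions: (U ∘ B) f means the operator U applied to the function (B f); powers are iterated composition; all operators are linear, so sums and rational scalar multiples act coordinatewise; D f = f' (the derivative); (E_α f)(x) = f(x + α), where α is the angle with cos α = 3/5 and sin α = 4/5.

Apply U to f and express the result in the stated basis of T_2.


E_alpha f = -3/4 + (1/30)cos x - (3/5)sin x + (24/25)cos 2x - (7/25)sin 2x
D E_alpha f = -(3/5)cos x - (1/30)sin x - (14/25)cos 2x - (48/25)sin 2x
D D E_alpha f = -(1/30)cos x + (3/5)sin x - (96/25)cos 2x + (28/25)sin 2x

the image equals g(x) = -(1/30)cos x + (3/5)sin x - (96/25)cos 2x + (28/25)sin 2x


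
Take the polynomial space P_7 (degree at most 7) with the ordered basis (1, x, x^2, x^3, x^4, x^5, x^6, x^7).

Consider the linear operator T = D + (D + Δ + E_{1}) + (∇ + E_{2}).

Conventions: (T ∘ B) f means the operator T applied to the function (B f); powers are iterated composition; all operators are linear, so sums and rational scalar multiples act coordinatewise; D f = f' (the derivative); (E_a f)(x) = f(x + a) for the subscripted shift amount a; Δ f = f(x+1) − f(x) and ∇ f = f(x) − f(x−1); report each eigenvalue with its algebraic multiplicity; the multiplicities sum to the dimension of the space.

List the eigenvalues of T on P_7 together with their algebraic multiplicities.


λ = 2 (multiplicity 8)

image of 1: 2
image of x: 2x + 7
image of x^2: 2x^2 + 14x + 5
image of x^3: 2x^3 + 21x^2 + 15x + 11
image of x^4: 2x^4 + 28x^3 + 30x^2 + 44x + 17
image of x^5: 2x^5 + 35x^4 + 50x^3 + 110x^2 + 85x + 35
image of x^6: 2x^6 + 42x^5 + 75x^4 + 220x^3 + 255x^2 + 210x + 65
image of x^7: 2x^7 + 49x^6 + 105x^5 + 385x^4 + 595x^3 + 735x^2 + 455x + 131
the matrix is upper triangular; its diagonal is (2, 2, 2, 2, 2, 2, 2, 2)
for a triangular matrix the eigenvalues are the diagonal entries, with algebraic multiplicity their repetition count


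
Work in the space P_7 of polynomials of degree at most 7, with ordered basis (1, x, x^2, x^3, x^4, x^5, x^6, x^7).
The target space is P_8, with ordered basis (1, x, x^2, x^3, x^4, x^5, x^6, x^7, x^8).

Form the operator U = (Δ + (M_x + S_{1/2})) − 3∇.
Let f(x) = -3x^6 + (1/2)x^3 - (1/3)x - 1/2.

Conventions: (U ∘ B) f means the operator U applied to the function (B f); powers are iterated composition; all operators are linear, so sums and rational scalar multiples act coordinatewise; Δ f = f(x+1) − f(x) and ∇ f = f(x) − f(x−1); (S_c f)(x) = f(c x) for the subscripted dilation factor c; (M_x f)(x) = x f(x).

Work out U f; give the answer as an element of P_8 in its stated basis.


Δ f = -18x^5 - 45x^4 - 60x^3 - (87/2)x^2 - (33/2)x - 17/6
M_x f = -3x^7 + (1/2)x^4 - (1/3)x^2 - (1/2)x
S_{1/2} f = -(3/64)x^6 + (1/16)x^3 - (1/6)x - 1/2
(M_x + S_{1/2}) f = -3x^7 - (3/64)x^6 + (1/2)x^4 + (1/16)x^3 - (1/3)x^2 - (2/3)x - 1/2
(Δ + (M_x + S_{1/2})) f = -3x^7 - (3/64)x^6 - 18x^5 - (89/2)x^4 - (959/16)x^3 - (263/6)x^2 - (103/6)x - 10/3
∇ f = -18x^5 + 45x^4 - 60x^3 + (93/2)x^2 - (39/2)x + 19/6
(-3∇) f = 54x^5 - 135x^4 + 180x^3 - (279/2)x^2 + (117/2)x - 19/2
((Δ + (M_x + S_{1/2})) − 3∇) f = -3x^7 - (3/64)x^6 + 36x^5 - (359/2)x^4 + (1921/16)x^3 - (550/3)x^2 + (124/3)x - 77/6

the result is g(x) = -3x^7 - (3/64)x^6 + 36x^5 - (359/2)x^4 + (1921/16)x^3 - (550/3)x^2 + (124/3)x - 77/6


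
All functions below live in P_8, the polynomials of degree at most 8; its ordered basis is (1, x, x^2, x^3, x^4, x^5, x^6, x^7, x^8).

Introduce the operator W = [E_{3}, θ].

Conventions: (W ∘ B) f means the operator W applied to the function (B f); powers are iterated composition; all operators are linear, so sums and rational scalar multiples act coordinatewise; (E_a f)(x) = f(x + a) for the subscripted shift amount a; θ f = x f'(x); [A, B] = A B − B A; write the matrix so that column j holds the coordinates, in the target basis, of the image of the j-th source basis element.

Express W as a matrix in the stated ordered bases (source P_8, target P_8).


image of 1: 0
image of x: 3
image of x^2: 6x + 18
image of x^3: 9x^2 + 54x + 81
image of x^4: 12x^3 + 108x^2 + 324x + 324
image of x^5: 15x^4 + 180x^3 + 810x^2 + 1620x + 1215
image of x^6: 18x^5 + 270x^4 + 1620x^3 + 4860x^2 + 7290x + 4374
image of x^7: 21x^6 + 378x^5 + 2835x^4 + 11340x^3 + 25515x^2 + 30618x + 15309
image of x^8: 24x^7 + 504x^6 + 4536x^5 + 22680x^4 + 68040x^3 + 122472x^2 + 122472x + 52488
each image's coordinates form column j of the matrix

the matrix is [[0, 3, 18, 81, 324, 1215, 4374, 15309, 52488]; [0, 0, 6, 54, 324, 1620, 7290, 30618, 122472]; [0, 0, 0, 9, 108, 810, 4860, 25515, 122472]; [0, 0, 0, 0, 12, 180, 1620, 11340, 68040]; [0, 0, 0, 0, 0, 15, 270, 2835, 22680]; [0, 0, 0, 0, 0, 0, 18, 378, 4536]; [0, 0, 0, 0, 0, 0, 0, 21, 504]; [0, 0, 0, 0, 0, 0, 0, 0, 24]; [0, 0, 0, 0, 0, 0, 0, 0, 0]] (rows listed top to bottom)


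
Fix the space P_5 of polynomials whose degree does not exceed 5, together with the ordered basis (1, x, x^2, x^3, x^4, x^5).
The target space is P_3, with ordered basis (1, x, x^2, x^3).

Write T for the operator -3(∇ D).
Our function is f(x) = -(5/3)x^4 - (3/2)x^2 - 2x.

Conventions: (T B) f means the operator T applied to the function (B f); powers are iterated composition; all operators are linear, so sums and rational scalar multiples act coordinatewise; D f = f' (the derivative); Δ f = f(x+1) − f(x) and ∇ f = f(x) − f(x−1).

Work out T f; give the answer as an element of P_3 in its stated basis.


g(x) = 60x^2 - 60x + 29

D f = -(20/3)x^3 - 3x - 2
∇ D f = -20x^2 + 20x - 29/3
(-3(∇ D)) f = 60x^2 - 60x + 29


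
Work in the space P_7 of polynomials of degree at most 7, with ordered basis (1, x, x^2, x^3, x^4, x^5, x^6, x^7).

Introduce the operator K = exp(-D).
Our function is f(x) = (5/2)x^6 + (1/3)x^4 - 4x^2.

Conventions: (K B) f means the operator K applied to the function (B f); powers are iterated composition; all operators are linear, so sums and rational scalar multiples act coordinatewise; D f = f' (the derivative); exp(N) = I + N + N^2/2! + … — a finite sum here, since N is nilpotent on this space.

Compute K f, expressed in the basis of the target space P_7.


the image equals g(x) = (5/2)x^6 - 15x^5 + (227/6)x^4 - (154/3)x^3 + (71/2)x^2 - (25/3)x - 7/6

order-1 term: -15x^5 - (4/3)x^3 + 8x
order-2 term: (75/2)x^4 + 2x^2 - 4
order-3 term: -50x^3 - (4/3)x
order-4 term: (75/2)x^2 + 1/3
order-5 term: -15x
order-6 term: 5/2
the series for exp(-D) f terminates at order 6
exp(-D) f = (5/2)x^6 - 15x^5 + (227/6)x^4 - (154/3)x^3 + (71/2)x^2 - (25/3)x - 7/6


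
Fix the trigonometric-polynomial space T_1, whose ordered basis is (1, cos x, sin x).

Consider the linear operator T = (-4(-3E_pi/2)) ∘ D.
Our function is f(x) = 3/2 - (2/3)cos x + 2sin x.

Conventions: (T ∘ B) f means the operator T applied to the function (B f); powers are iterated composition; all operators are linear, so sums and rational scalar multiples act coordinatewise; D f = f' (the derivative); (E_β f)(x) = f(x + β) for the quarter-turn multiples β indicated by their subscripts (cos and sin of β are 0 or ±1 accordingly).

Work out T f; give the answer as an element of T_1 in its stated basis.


D f = 2cos x + (2/3)sin x
E_pi/2 D f = (2/3)cos x - 2sin x
(-3E_pi/2) D f = -2cos x + 6sin x
(-4(-3E_pi/2)) D f = 8cos x - 24sin x

the image equals g(x) = 8cos x - 24sin x


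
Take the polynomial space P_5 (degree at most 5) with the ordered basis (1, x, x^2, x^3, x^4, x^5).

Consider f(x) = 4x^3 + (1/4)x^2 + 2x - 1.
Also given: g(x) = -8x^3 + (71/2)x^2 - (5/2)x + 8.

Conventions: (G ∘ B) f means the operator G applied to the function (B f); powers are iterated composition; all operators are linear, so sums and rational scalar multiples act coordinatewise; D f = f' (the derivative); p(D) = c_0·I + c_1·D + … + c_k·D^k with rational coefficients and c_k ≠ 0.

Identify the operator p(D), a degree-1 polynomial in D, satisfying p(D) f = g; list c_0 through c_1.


D^0 f = 4x^3 + (1/4)x^2 + 2x - 1
D^1 f = 12x^2 + (1/2)x + 2
matching coefficients of g against c_0 f + c_1 Df + … from the top degree down determines the c_i
solution: c_0 = -2, c_1 = 3

p(D) = -2·I + 3·D, i.e. c_0 = -2, c_1 = 3


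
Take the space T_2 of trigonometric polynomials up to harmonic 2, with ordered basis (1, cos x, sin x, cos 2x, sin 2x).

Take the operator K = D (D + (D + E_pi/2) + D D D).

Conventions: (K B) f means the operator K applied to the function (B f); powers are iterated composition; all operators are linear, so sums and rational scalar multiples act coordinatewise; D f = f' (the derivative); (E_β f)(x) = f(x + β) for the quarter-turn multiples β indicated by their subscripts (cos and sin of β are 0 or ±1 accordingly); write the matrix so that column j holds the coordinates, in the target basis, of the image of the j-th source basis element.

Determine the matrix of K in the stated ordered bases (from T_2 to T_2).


the matrix is [[0, 0, 0, 0, 0]; [0, -2, 0, 0, 0]; [0, 0, -2, 0, 0]; [0, 0, 0, 8, -2]; [0, 0, 0, 2, 8]] (rows listed top to bottom)

image of 1: 0
image of cos x: -2cos x
image of sin x: -2sin x
image of cos 2x: 8cos 2x + 2sin 2x
image of sin 2x: -2cos 2x + 8sin 2x
each image's coordinates form column j of the matrix


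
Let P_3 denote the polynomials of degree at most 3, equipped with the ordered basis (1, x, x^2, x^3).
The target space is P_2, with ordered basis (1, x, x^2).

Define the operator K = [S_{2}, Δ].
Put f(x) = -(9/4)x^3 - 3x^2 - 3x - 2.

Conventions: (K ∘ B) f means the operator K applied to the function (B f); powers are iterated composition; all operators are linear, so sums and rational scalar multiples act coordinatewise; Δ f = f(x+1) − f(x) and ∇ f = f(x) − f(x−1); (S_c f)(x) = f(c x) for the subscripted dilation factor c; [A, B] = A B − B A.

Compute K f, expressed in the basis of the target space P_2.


the result is g(x) = 27x^2 + (105/2)x + 111/4

Δ f = -(27/4)x^2 - (51/4)x - 33/4
S_{2} Δ f = -27x^2 - (51/2)x - 33/4
S_{2} f = -18x^3 - 12x^2 - 6x - 2
Δ S_{2} f = -54x^2 - 78x - 36
[S_{2}, Δ] f = 27x^2 + (105/2)x + 111/4


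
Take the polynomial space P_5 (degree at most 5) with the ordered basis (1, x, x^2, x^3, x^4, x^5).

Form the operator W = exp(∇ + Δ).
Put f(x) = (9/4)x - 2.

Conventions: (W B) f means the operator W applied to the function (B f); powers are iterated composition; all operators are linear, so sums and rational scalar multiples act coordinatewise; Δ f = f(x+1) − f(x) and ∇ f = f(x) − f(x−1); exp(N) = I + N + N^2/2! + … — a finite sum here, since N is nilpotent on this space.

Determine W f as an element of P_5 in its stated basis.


the image equals g(x) = (9/4)x + 5/2

order-1 term: 9/2
the series for exp(∇ + Δ) f terminates at order 1
exp(∇ + Δ) f = (9/4)x + 5/2


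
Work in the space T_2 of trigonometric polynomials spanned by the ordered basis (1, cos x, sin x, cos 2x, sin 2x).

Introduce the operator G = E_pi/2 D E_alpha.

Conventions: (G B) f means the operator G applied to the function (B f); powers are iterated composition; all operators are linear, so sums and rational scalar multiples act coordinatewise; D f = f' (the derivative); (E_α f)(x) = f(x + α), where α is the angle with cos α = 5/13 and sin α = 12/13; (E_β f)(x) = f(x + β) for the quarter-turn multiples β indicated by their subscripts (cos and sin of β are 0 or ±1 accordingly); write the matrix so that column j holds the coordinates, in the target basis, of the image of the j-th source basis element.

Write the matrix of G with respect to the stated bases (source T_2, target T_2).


the matrix is [[0, 0, 0, 0, 0]; [0, -5/13, -12/13, 0, 0]; [0, 12/13, -5/13, 0, 0]; [0, 0, 0, 240/169, 238/169]; [0, 0, 0, -238/169, 240/169]] (rows listed top to bottom)

image of 1: 0
image of cos x: -(5/13)cos x + (12/13)sin x
image of sin x: -(12/13)cos x - (5/13)sin x
image of cos 2x: (240/169)cos 2x - (238/169)sin 2x
image of sin 2x: (238/169)cos 2x + (240/169)sin 2x
each image's coordinates form column j of the matrix


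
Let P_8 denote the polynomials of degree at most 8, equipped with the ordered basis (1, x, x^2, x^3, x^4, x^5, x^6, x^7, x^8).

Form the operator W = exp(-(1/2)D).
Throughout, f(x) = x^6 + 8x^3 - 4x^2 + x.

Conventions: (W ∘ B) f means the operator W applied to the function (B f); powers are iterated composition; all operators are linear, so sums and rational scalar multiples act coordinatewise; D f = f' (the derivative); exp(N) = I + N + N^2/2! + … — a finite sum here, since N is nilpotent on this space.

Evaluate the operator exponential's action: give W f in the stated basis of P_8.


order-1 term: -3x^5 - 12x^2 + 4x - 1/2
order-2 term: (15/4)x^4 + 6x - 1
order-3 term: -(5/2)x^3 - 1
order-4 term: (15/16)x^2
order-5 term: -(3/16)x
order-6 term: 1/64
the series for exp(-(1/2)D) f terminates at order 6
exp(-(1/2)D) f = x^6 - 3x^5 + (15/4)x^4 + (11/2)x^3 - (241/16)x^2 + (173/16)x - 159/64

the image equals g(x) = x^6 - 3x^5 + (15/4)x^4 + (11/2)x^3 - (241/16)x^2 + (173/16)x - 159/64


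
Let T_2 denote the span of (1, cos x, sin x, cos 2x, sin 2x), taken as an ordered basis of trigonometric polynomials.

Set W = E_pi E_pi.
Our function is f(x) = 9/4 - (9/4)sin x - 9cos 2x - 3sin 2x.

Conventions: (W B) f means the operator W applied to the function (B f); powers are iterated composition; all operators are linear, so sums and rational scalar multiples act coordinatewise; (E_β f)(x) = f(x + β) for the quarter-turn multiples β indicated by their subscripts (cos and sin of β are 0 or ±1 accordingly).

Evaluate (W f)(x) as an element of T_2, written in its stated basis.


E_pi f = 9/4 + (9/4)sin x - 9cos 2x - 3sin 2x
E_pi E_pi f = 9/4 - (9/4)sin x - 9cos 2x - 3sin 2x

the result is g(x) = 9/4 - (9/4)sin x - 9cos 2x - 3sin 2x


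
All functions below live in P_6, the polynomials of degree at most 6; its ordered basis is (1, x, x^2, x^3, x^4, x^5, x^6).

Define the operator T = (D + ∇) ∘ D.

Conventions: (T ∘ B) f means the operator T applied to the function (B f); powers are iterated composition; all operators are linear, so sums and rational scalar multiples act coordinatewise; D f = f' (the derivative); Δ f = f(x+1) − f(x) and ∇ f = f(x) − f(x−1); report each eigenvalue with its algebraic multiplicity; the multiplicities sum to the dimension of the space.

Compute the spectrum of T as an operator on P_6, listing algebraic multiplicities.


λ = 0 (multiplicity 7)

image of 1: 0
image of x: 0
image of x^2: 4
image of x^3: 12x - 3
image of x^4: 24x^2 - 12x + 4
image of x^5: 40x^3 - 30x^2 + 20x - 5
image of x^6: 60x^4 - 60x^3 + 60x^2 - 30x + 6
the matrix is upper triangular; its diagonal is (0, 0, 0, 0, 0, 0, 0)
for a triangular matrix the eigenvalues are the diagonal entries, with algebraic multiplicity their repetition count


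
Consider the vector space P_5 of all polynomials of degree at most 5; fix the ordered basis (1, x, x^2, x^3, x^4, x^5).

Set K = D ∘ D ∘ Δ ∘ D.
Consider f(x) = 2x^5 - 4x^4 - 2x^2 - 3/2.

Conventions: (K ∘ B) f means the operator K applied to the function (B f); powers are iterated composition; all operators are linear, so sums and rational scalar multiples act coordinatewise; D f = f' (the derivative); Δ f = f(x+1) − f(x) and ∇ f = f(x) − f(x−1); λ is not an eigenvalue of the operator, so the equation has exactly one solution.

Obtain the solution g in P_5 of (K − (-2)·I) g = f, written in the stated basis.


g(x) = x^5 - 2x^4 - x^2 - 60x - 27/4

write g with unknown coordinates in the stated basis and equate coefficients in (K − (-2)·I) g = f
solving from the highest basis element down gives g = x^5 - 2x^4 - x^2 - 60x - 27/4
check: K g = 120x + 12
so K g − (-2)·g = 2x^5 - 4x^4 - 2x^2 - 3/2 = f ✓


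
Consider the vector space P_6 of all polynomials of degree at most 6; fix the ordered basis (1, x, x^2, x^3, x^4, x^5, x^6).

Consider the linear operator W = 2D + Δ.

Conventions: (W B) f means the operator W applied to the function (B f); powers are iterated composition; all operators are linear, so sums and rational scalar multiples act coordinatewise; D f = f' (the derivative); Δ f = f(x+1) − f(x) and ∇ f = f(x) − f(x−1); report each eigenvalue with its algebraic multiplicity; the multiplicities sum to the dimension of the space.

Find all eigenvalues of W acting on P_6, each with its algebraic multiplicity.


λ = 0 (multiplicity 7)

image of 1: 0
image of x: 3
image of x^2: 6x + 1
image of x^3: 9x^2 + 3x + 1
image of x^4: 12x^3 + 6x^2 + 4x + 1
image of x^5: 15x^4 + 10x^3 + 10x^2 + 5x + 1
image of x^6: 18x^5 + 15x^4 + 20x^3 + 15x^2 + 6x + 1
the matrix is upper triangular; its diagonal is (0, 0, 0, 0, 0, 0, 0)
for a triangular matrix the eigenvalues are the diagonal entries, with algebraic multiplicity their repetition count


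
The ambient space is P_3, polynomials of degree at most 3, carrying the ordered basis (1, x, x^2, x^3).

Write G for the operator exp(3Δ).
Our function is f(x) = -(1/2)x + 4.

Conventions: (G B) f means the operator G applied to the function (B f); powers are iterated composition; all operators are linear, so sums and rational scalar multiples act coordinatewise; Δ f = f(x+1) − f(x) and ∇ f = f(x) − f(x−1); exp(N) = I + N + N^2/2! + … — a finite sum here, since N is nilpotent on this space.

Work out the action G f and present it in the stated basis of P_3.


g(x) = -(1/2)x + 5/2

order-1 term: -3/2
the series for exp(3Δ) f terminates at order 1
exp(3Δ) f = -(1/2)x + 5/2


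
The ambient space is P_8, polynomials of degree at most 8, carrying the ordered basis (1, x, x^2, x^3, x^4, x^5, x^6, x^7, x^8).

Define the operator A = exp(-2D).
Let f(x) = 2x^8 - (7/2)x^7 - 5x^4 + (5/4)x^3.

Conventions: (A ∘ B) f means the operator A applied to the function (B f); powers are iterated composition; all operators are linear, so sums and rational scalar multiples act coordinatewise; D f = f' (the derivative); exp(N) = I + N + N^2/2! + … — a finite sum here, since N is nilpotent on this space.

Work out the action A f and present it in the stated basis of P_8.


order-1 term: -32x^7 + 49x^6 + 40x^3 - (15/2)x^2
order-2 term: 224x^6 - 294x^5 - 120x^2 + 15x
order-3 term: -896x^5 + 980x^4 + 160x - 10
order-4 term: 2240x^4 - 1960x^3 - 80
order-5 term: -3584x^3 + 2352x^2
order-6 term: 3584x^2 - 1568x
order-7 term: -2048x + 448
order-8 term: 512
the series for exp(-2D) f terminates at order 8
exp(-2D) f = 2x^8 - (71/2)x^7 + 273x^6 - 1190x^5 + 3215x^4 - (22011/4)x^3 + (11617/2)x^2 - 3441x + 870

the image equals g(x) = 2x^8 - (71/2)x^7 + 273x^6 - 1190x^5 + 3215x^4 - (22011/4)x^3 + (11617/2)x^2 - 3441x + 870


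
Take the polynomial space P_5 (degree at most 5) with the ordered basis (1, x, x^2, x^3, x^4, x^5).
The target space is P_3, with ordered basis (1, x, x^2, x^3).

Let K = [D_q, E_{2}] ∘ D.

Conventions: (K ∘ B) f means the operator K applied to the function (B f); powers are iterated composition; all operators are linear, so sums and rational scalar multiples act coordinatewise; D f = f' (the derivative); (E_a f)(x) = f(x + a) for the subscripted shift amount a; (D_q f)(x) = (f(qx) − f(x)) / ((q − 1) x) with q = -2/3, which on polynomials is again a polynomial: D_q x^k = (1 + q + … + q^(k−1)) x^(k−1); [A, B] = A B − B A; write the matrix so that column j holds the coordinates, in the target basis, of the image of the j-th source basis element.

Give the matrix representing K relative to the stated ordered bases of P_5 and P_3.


image of 1: 0
image of x: 0
image of x^2: 0
image of x^3: 10
image of x^4: -(40/9)x + 320/9
image of x^5: (50/3)x^2 + (100/9)x + 3800/27
each image's coordinates form column j of the matrix

the matrix is [[0, 0, 0, 10, 320/9, 3800/27]; [0, 0, 0, 0, -40/9, 100/9]; [0, 0, 0, 0, 0, 50/3]; [0, 0, 0, 0, 0, 0]] (rows listed top to bottom)


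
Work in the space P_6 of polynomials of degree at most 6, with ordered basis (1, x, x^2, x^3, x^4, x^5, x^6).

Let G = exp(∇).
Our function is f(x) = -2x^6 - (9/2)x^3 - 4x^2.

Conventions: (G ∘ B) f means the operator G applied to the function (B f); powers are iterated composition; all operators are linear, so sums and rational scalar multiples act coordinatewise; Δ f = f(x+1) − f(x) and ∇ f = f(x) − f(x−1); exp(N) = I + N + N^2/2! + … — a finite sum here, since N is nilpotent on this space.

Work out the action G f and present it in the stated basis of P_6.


order-1 term: -12x^5 + 30x^4 - 40x^3 + (33/2)x^2 - (13/2)x + 3/2
order-2 term: -30x^4 + 120x^3 - 210x^2 + (333/2)x - 105/2
order-3 term: -40x^3 + 180x^2 - 300x + 351/2
order-4 term: -30x^2 + 120x - 130
order-5 term: -12x + 30
order-6 term: -2
the series for exp(∇) f terminates at order 6
exp(∇) f = -2x^6 - 12x^5 + (71/2)x^3 - (95/2)x^2 - 32x + 45/2

the result is g(x) = -2x^6 - 12x^5 + (71/2)x^3 - (95/2)x^2 - 32x + 45/2
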